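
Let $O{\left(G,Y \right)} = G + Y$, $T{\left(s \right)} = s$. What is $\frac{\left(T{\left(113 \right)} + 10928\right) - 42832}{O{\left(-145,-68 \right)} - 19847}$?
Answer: $\frac{31791}{20060} \approx 1.5848$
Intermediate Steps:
$\frac{\left(T{\left(113 \right)} + 10928\right) - 42832}{O{\left(-145,-68 \right)} - 19847} = \frac{\left(113 + 10928\right) - 42832}{\left(-145 - 68\right) - 19847} = \frac{11041 - 42832}{-213 - 19847} = - \frac{31791}{-20060} = \left(-31791\right) \left(- \frac{1}{20060}\right) = \frac{31791}{20060}$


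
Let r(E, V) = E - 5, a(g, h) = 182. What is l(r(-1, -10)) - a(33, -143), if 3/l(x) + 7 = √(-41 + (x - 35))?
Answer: -23863/131 - 3*I*√82/131 ≈ -182.16 - 0.20738*I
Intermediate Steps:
r(E, V) = -5 + E
l(x) = 3/(-7 + √(-76 + x)) (l(x) = 3/(-7 + √(-41 + (x - 35))) = 3/(-7 + √(-41 + (-35 + x))) = 3/(-7 + √(-76 + x)))
l(r(-1, -10)) - a(33, -143) = 3/(-7 + √(-76 + (-5 - 1))) - 1*182 = 3/(-7 + √(-76 - 6)) - 182 = 3/(-7 + √(-82)) - 182 = 3/(-7 + I*√82) - 182 = -182 + 3/(-7 + I*√82)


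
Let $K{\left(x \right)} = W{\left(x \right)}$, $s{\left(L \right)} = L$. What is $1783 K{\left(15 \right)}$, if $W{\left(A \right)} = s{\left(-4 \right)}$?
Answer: $-7132$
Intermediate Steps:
$W{\left(A \right)} = -4$
$K{\left(x \right)} = -4$
$1783 K{\left(15 \right)} = 1783 \left(-4\right) = -7132$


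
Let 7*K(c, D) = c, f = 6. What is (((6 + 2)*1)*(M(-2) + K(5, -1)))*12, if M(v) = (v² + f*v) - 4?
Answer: -7584/7 ≈ -1083.4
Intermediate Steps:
K(c, D) = c/7
M(v) = -4 + v² + 6*v (M(v) = (v² + 6*v) - 4 = -4 + v² + 6*v)
(((6 + 2)*1)*(M(-2) + K(5, -1)))*12 = (((6 + 2)*1)*((-4 + (-2)² + 6*(-2)) + (⅐)*5))*12 = ((8*1)*((-4 + 4 - 12) + 5/7))*12 = (8*(-12 + 5/7))*12 = (8*(-79/7))*12 = -632/7*12 = -7584/7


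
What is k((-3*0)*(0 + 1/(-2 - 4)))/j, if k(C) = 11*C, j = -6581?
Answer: 0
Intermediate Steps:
k((-3*0)*(0 + 1/(-2 - 4)))/j = (11*((-3*0)*(0 + 1/(-2 - 4))))/(-6581) = (11*(0*(0 + 1/(-6))))*(-1/6581) = (11*(0*(0 - ⅙*1)))*(-1/6581) = (11*(0*(0 - ⅙)))*(-1/6581) = (11*(0*(-⅙)))*(-1/6581) = (11*0)*(-1/6581) = 0*(-1/6581) = 0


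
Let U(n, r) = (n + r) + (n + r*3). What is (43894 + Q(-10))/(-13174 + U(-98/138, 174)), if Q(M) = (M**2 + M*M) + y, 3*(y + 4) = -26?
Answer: -760403/215270 ≈ -3.5323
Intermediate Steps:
y = -38/3 (y = -4 + (1/3)*(-26) = -4 - 26/3 = -38/3 ≈ -12.667)
Q(M) = -38/3 + 2*M**2 (Q(M) = (M**2 + M*M) - 38/3 = (M**2 + M**2) - 38/3 = 2*M**2 - 38/3 = -38/3 + 2*M**2)
U(n, r) = 2*n + 4*r (U(n, r) = (n + r) + (n + 3*r) = 2*n + 4*r)
(43894 + Q(-10))/(-13174 + U(-98/138, 174)) = (43894 + (-38/3 + 2*(-10)**2))/(-13174 + (2*(-98/138) + 4*174)) = (43894 + (-38/3 + 2*100))/(-13174 + (2*(-98*1/138) + 696)) = (43894 + (-38/3 + 200))/(-13174 + (2*(-49/69) + 696)) = (43894 + 562/3)/(-13174 + (-98/69 + 696)) = 132244/(3*(-13174 + 47926/69)) = 132244/(3*(-861080/69)) = (132244/3)*(-69/861080) = -760403/215270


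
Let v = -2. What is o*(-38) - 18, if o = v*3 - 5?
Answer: 400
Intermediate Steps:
o = -11 (o = -2*3 - 5 = -6 - 5 = -11)
o*(-38) - 18 = -11*(-38) - 18 = 418 - 18 = 400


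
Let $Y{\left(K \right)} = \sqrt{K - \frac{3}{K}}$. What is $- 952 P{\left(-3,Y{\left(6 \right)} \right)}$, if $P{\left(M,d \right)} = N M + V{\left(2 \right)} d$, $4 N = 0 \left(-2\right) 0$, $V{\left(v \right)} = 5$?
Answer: $- 2380 \sqrt{22} \approx -11163.0$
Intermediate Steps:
$N = 0$ ($N = \frac{0 \left(-2\right) 0}{4} = \frac{0 \cdot 0}{4} = \frac{1}{4} \cdot 0 = 0$)
$P{\left(M,d \right)} = 5 d$ ($P{\left(M,d \right)} = 0 M + 5 d = 0 + 5 d = 5 d$)
$- 952 P{\left(-3,Y{\left(6 \right)} \right)} = - 952 \cdot 5 \sqrt{6 - \frac{3}{6}} = - 952 \cdot 5 \sqrt{6 - \frac{1}{2}} = - 952 \cdot 5 \sqrt{\frac{11}{2}} = - 952 \cdot 5 \frac{\sqrt{22}}{2} = - 952 \frac{5 \sqrt{22}}{2} = - 2380 \sqrt{22}$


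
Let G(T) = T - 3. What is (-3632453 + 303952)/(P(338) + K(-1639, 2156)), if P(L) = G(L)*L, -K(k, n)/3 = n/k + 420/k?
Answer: -126870073/4316086 ≈ -29.395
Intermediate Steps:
G(T) = -3 + T
K(k, n) = -1260/k - 3*n/k (K(k, n) = -3*(n/k + 420/k) = -3*(420/k + n/k) = -1260/k - 3*n/k)
P(L) = L*(-3 + L) (P(L) = (-3 + L)*L = L*(-3 + L))
(-3632453 + 303952)/(P(338) + K(-1639, 2156)) = (-3632453 + 303952)/(338*(-3 + 338) + 3*(-420 - 1*2156)/(-1639)) = -3328501/(338*335 + 3*(-1/1639)*(-420 - 2156)) = -3328501/(113230 + 3*(-1/1639)*(-2576)) = -3328501/(113230 + 7728/1639) = -3328501/185591698/1639 = -3328501*1639/185591698 = -126870073/4316086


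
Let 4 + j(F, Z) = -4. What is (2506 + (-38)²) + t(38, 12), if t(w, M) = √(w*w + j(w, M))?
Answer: 3950 + 2*√359 ≈ 3987.9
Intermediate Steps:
j(F, Z) = -8 (j(F, Z) = -4 - 4 = -8)
t(w, M) = √(-8 + w²) (t(w, M) = √(w*w - 8) = √(w² - 8) = √(-8 + w²))
(2506 + (-38)²) + t(38, 12) = (2506 + (-38)²) + √(-8 + 38²) = (2506 + 1444) + √(-8 + 1444) = 3950 + √1436 = 3950 + 2*√359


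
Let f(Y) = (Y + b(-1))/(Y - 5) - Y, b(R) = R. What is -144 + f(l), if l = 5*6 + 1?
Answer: -2260/13 ≈ -173.85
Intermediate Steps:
l = 31 (l = 30 + 1 = 31)
f(Y) = -Y + (-1 + Y)/(-5 + Y) (f(Y) = (Y - 1)/(Y - 5) - Y = (-1 + Y)/(-5 + Y) - Y = -Y + (-1 + Y)/(-5 + Y))
-144 + f(l) = -144 + (-1 - 1*31² + 6*31)/(-5 + 31) = -144 + (-1 - 1*961 + 186)/26 = -144 + (-1 - 961 + 186)/26 = -144 + (1/26)*(-776) = -144 - 388/13 = -2260/13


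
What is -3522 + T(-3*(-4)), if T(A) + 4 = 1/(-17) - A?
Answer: -60147/17 ≈ -3538.1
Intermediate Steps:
T(A) = -69/17 - A (T(A) = -4 + (1/(-17) - A) = -4 + (-1/17 - A) = -69/17 - A)
-3522 + T(-3*(-4)) = -3522 + (-69/17 - (-3)*(-4)) = -3522 + (-69/17 - 1*12) = -3522 + (-69/17 - 12) = -3522 - 273/17 = -60147/17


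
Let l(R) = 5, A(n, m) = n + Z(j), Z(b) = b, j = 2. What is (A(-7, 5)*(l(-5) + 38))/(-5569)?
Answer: 215/5569 ≈ 0.038607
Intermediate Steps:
A(n, m) = 2 + n (A(n, m) = n + 2 = 2 + n)
(A(-7, 5)*(l(-5) + 38))/(-5569) = ((2 - 7)*(5 + 38))/(-5569) = -5*43*(-1/5569) = -215*(-1/5569) = 215/5569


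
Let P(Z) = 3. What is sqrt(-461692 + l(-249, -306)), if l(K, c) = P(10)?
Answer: I*sqrt(461689) ≈ 679.48*I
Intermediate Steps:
l(K, c) = 3
sqrt(-461692 + l(-249, -306)) = sqrt(-461692 + 3) = sqrt(-461689) = I*sqrt(461689)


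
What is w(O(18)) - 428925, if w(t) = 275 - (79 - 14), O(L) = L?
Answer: -428715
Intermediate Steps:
w(t) = 210 (w(t) = 275 - 1*65 = 275 - 65 = 210)
w(O(18)) - 428925 = 210 - 428925 = -428715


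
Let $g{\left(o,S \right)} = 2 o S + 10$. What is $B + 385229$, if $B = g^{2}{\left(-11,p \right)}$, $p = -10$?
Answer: $438129$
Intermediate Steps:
$g{\left(o,S \right)} = 10 + 2 S o$ ($g{\left(o,S \right)} = 2 S o + 10 = 10 + 2 S o$)
$B = 52900$ ($B = \left(10 + 2 \left(-10\right) \left(-11\right)\right)^{2} = \left(10 + 220\right)^{2} = 230^{2} = 52900$)
$B + 385229 = 52900 + 385229 = 438129$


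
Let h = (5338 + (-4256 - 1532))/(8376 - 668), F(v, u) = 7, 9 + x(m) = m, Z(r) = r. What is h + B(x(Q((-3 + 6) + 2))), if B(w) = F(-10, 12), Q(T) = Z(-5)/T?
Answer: 26753/3854 ≈ 6.9416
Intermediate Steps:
Q(T) = -5/T
x(m) = -9 + m
B(w) = 7
h = -225/3854 (h = (5338 - 5788)/7708 = -450*1/7708 = -225/3854 ≈ -0.058381)
h + B(x(Q((-3 + 6) + 2))) = -225/3854 + 7 = 26753/3854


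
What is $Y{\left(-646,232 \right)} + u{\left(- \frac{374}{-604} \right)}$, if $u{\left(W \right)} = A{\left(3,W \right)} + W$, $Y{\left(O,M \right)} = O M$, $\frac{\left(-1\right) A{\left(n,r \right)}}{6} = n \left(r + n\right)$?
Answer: $- \frac{45280831}{302} \approx -1.4994 \cdot 10^{5}$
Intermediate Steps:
$A{\left(n,r \right)} = - 6 n \left(n + r\right)$ ($A{\left(n,r \right)} = - 6 n \left(r + n\right) = - 6 n \left(n + r\right)$)
$Y{\left(O,M \right)} = M O$
$u{\left(W \right)} = -54 - 17 W$ ($u{\left(W \right)} = \left(-6\right) 3 \left(3 + W\right) + W = \left(-54 - 18 W\right) + W = -54 - 17 W$)
$Y{\left(-646,232 \right)} + u{\left(- \frac{374}{-604} \right)} = 232 \left(-646\right) - \left(54 + 17 \left(- \frac{374}{-604}\right)\right) = -149872 - \left(54 + 17 \left(\left(-374\right) \left(- \frac{1}{604}\right)\right)\right) = -149872 - \frac{19487}{302} = - \frac{45280831}{302}$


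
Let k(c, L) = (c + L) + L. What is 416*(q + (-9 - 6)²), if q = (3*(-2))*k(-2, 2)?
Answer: 88608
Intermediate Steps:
k(c, L) = c + 2*L (k(c, L) = (L + c) + L = c + 2*L)
q = -12 (q = (3*(-2))*(-2 + 2*2) = -6*(-2 + 4) = -6*2 = -12)
416*(q + (-9 - 6)²) = 416*(-12 + (-9 - 6)²) = 416*(-12 + (-15)²) = 416*(-12 + 225) = 416*213 = 88608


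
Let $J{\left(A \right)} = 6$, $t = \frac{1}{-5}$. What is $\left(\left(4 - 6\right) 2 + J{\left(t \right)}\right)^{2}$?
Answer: $4$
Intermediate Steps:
$t = - \frac{1}{5} \approx -0.2$
$\left(\left(4 - 6\right) 2 + J{\left(t \right)}\right)^{2} = \left(\left(4 - 6\right) 2 + 6\right)^{2} = \left(\left(-2\right) 2 + 6\right)^{2} = \left(-4 + 6\right)^{2} = 2^{2} = 4$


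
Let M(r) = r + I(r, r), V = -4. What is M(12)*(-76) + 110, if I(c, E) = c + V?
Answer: -1410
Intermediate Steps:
I(c, E) = -4 + c (I(c, E) = c - 4 = -4 + c)
M(r) = -4 + 2*r (M(r) = r + (-4 + r) = -4 + 2*r)
M(12)*(-76) + 110 = (-4 + 2*12)*(-76) + 110 = (-4 + 24)*(-76) + 110 = 20*(-76) + 110 = -1520 + 110 = -1410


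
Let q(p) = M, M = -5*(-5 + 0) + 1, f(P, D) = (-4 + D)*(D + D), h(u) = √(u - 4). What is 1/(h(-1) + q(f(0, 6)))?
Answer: 26/681 - I*√5/681 ≈ 0.038179 - 0.0032835*I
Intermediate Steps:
h(u) = √(-4 + u)
f(P, D) = 2*D*(-4 + D) (f(P, D) = (-4 + D)*(2*D) = 2*D*(-4 + D))
M = 26 (M = -5*(-5) + 1 = 25 + 1 = 26)
q(p) = 26
1/(h(-1) + q(f(0, 6))) = 1/(√(-4 - 1) + 26) = 1/(√(-5) + 26) = 1/(I*√5 + 26) = 1/(26 + I*√5)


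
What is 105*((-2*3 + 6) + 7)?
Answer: 735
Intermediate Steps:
105*((-2*3 + 6) + 7) = 105*((-6 + 6) + 7) = 105*(0 + 7) = 105*7 = 735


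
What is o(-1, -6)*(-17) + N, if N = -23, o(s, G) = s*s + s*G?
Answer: -142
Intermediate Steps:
o(s, G) = s² + G*s
o(-1, -6)*(-17) + N = -(-6 - 1)*(-17) - 23 = -1*(-7)*(-17) - 23 = 7*(-17) - 23 = -119 - 23 = -142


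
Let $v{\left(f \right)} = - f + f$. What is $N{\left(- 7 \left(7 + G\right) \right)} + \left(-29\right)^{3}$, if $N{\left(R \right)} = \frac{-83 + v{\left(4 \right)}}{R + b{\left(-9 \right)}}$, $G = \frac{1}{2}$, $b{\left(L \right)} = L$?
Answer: $- \frac{2999681}{123} \approx -24388.0$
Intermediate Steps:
$G = \frac{1}{2} \approx 0.5$
$v{\left(f \right)} = 0$
$N{\left(R \right)} = - \frac{83}{-9 + R}$ ($N{\left(R \right)} = \frac{-83 + 0}{R - 9} = - \frac{83}{-9 + R}$)
$N{\left(- 7 \left(7 + G\right) \right)} + \left(-29\right)^{3} = - \frac{83}{-9 - 7 \left(7 + \frac{1}{2}\right)} + \left(-29\right)^{3} = - \frac{83}{-9 - \frac{105}{2}} - 24389 = - \frac{83}{- \frac{123}{2}} - 24389 = \left(-83\right) \left(- \frac{2}{123}\right) - 24389 = \frac{166}{123} - 24389 = - \frac{2999681}{123}$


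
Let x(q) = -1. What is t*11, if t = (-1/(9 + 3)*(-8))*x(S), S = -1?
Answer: -22/3 ≈ -7.3333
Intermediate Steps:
t = -⅔ (t = (-1/(9 + 3)*(-8))*(-1) = (-1/12*(-8))*(-1) = (-1*1/12*(-8))*(-1) = -1/12*(-8)*(-1) = (⅔)*(-1) = -⅔ ≈ -0.66667)
t*11 = -⅔*11 = -22/3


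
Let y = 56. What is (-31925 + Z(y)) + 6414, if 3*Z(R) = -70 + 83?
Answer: -76520/3 ≈ -25507.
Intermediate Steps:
Z(R) = 13/3 (Z(R) = (-70 + 83)/3 = (⅓)*13 = 13/3)
(-31925 + Z(y)) + 6414 = (-31925 + 13/3) + 6414 = -95762/3 + 6414 = -76520/3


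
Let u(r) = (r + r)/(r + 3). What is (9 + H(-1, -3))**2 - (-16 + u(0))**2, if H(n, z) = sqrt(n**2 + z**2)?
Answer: -165 + 18*sqrt(10) ≈ -108.08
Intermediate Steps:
u(r) = 2*r/(3 + r) (u(r) = (2*r)/(3 + r) = 2*r/(3 + r))
(9 + H(-1, -3))**2 - (-16 + u(0))**2 = (9 + sqrt((-1)**2 + (-3)**2))**2 - (-16 + 2*0/(3 + 0))**2 = (9 + sqrt(1 + 9))**2 - (-16 + 2*0/3)**2 = (9 + sqrt(10))**2 - (-16 + 2*0*(1/3))**2 = (9 + sqrt(10))**2 - (-16 + 0)**2 = (9 + sqrt(10))**2 - 1*(-16)**2 = (9 + sqrt(10))**2 - 1*256 = (9 + sqrt(10))**2 - 256 = -256 + (9 + sqrt(10))**2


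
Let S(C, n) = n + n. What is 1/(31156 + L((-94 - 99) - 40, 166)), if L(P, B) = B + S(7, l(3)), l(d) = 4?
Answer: 1/31330 ≈ 3.1918e-5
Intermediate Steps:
S(C, n) = 2*n
L(P, B) = 8 + B (L(P, B) = B + 2*4 = B + 8 = 8 + B)
1/(31156 + L((-94 - 99) - 40, 166)) = 1/(31156 + (8 + 166)) = 1/(31156 + 174) = 1/31330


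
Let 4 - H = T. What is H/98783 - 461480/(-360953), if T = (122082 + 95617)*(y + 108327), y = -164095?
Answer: 4382245235196548/35656020199 ≈ 1.2290e+5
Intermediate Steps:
T = -12140637832 (T = (122082 + 95617)*(-164095 + 108327) = 217699*(-55768) = -12140637832)
H = 12140637836 (H = 4 - 1*(-12140637832) = 4 + 12140637832 = 12140637836)
H/98783 - 461480/(-360953) = 12140637836/98783 - 461480/(-360953) = 12140637836*(1/98783) - 461480*(-1/360953) = 12140637836/98783 + 461480/360953 = 4382245235196548/35656020199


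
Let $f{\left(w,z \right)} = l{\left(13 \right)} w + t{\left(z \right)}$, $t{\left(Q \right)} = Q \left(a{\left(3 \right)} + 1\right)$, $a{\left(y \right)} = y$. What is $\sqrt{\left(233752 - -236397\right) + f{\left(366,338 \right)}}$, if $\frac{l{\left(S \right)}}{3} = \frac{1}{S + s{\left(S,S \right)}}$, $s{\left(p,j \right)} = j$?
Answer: $\frac{3 \sqrt{8854534}}{13} \approx 686.69$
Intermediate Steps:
$t{\left(Q \right)} = 4 Q$ ($t{\left(Q \right)} = Q \left(3 + 1\right) = Q 4 = 4 Q$)
$l{\left(S \right)} = \frac{3}{2 S}$ ($l{\left(S \right)} = \frac{3}{S + S} = \frac{3}{2 S}$)
$f{\left(w,z \right)} = 4 z + \frac{3 w}{26}$ ($f{\left(w,z \right)} = \frac{3}{2 \cdot 13} w + 4 z = \frac{3}{2} \cdot \frac{1}{13} w + 4 z = \frac{3 w}{26} + 4 z = 4 z + \frac{3 w}{26}$)
$\sqrt{\left(233752 - -236397\right) + f{\left(366,338 \right)}} = \sqrt{\left(233752 - -236397\right) + \left(4 \cdot 338 + \frac{3}{26} \cdot 366\right)} = \sqrt{\left(233752 + 236397\right) + \left(1352 + \frac{549}{13}\right)} = \sqrt{470149 + \frac{18125}{13}} = \sqrt{\frac{6130062}{13}} = \frac{3 \sqrt{8854534}}{13}$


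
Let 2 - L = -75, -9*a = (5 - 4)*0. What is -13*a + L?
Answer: 77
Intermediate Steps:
a = 0 (a = -(5 - 4)*0/9 = -0/9 = -1/9*0 = 0)
L = 77 (L = 2 - 1*(-75) = 2 + 75 = 77)
-13*a + L = -13*0 + 77 = 0 + 77 = 77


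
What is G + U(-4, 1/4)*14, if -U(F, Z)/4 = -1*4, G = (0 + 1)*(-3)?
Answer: 221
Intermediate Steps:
G = -3 (G = 1*(-3) = -3)
U(F, Z) = 16 (U(F, Z) = -(-4)*4 = -4*(-4) = 16)
G + U(-4, 1/4)*14 = -3 + 16*14 = -3 + 224 = 221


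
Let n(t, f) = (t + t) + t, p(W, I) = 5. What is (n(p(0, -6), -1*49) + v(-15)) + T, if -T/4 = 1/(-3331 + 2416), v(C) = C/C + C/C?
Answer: 15559/915 ≈ 17.004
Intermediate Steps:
v(C) = 2 (v(C) = 1 + 1 = 2)
n(t, f) = 3*t (n(t, f) = 2*t + t = 3*t)
T = 4/915 (T = -4/(-3331 + 2416) = -4/(-915) = -4*(-1/915) = 4/915 ≈ 0.0043716)
(n(p(0, -6), -1*49) + v(-15)) + T = (3*5 + 2) + 4/915 = (15 + 2) + 4/915 = 17 + 4/915 = 15559/915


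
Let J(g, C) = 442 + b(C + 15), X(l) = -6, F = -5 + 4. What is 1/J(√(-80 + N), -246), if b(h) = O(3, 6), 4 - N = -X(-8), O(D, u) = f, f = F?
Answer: 1/441 ≈ 0.0022676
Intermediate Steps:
F = -1
f = -1
O(D, u) = -1
N = -2 (N = 4 - (-1)*(-6) = 4 - 1*6 = 4 - 6 = -2)
b(h) = -1
J(g, C) = 441 (J(g, C) = 442 - 1 = 441)
1/J(√(-80 + N), -246) = 1/441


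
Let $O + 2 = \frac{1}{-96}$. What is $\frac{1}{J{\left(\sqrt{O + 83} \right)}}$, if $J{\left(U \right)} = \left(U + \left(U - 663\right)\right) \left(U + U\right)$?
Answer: $- \frac{24}{10541881} - \frac{31824 \sqrt{1866}}{16392624955} \approx -8.6138 \cdot 10^{-5}$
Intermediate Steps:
$O = - \frac{193}{96}$ ($O = -2 + \frac{1}{-96} = -2 - \frac{1}{96} = - \frac{193}{96} \approx -2.0104$)
$J{\left(U \right)} = 2 U \left(-663 + 2 U\right)$ ($J{\left(U \right)} = \left(U + \left(-663 + U\right)\right) 2 U = \left(-663 + 2 U\right) 2 U = 2 U \left(-663 + 2 U\right)$)
$\frac{1}{J{\left(\sqrt{O + 83} \right)}} = \frac{1}{2 \sqrt{- \frac{193}{96} + 83} \left(-663 + 2 \sqrt{- \frac{193}{96} + 83}\right)} = \frac{1}{2 \sqrt{\frac{7775}{96}} \left(-663 + 2 \sqrt{\frac{7775}{96}}\right)} = \frac{1}{2 \frac{5 \sqrt{1866}}{24} \left(-663 + 2 \frac{5 \sqrt{1866}}{24}\right)} = \frac{1}{2 \frac{5 \sqrt{1866}}{24} \left(-663 + \frac{5 \sqrt{1866}}{12}\right)} = \frac{1}{\frac{5}{12} \sqrt{1866} \left(-663 + \frac{5 \sqrt{1866}}{12}\right)} = \frac{2 \sqrt{1866}}{1555 \left(-663 + \frac{5 \sqrt{1866}}{12}\right)}$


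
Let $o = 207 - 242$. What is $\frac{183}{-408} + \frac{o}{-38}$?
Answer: $\frac{1221}{2584} \approx 0.47252$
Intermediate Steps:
$o = -35$ ($o = 207 - 242 = -35$)
$\frac{183}{-408} + \frac{o}{-38} = \frac{183}{-408} - \frac{35}{-38} = 183 \left(- \frac{1}{408}\right) - - \frac{35}{38} = - \frac{61}{136} + \frac{35}{38} = \frac{1221}{2584}$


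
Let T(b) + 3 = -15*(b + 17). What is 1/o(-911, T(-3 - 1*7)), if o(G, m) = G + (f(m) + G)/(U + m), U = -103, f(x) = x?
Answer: -211/191202 ≈ -0.0011035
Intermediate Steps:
T(b) = -258 - 15*b (T(b) = -3 - 15*(b + 17) = -3 - 15*(17 + b) = -3 + (-255 - 15*b) = -258 - 15*b)
o(G, m) = G + (G + m)/(-103 + m) (o(G, m) = G + (m + G)/(-103 + m) = G + (G + m)/(-103 + m))
1/o(-911, T(-3 - 1*7)) = 1/(((-258 - 15*(-3 - 1*7)) - 102*(-911) - 911*(-258 - 15*(-3 - 1*7)))/(-103 + (-258 - 15*(-3 - 1*7)))) = 1/(((-258 - 15*(-3 - 7)) + 92922 - 911*(-258 - 15*(-3 - 7)))/(-103 + (-258 - 15*(-3 - 7)))) = 1/(((-258 - 15*(-10)) + 92922 - 911*(-258 - 15*(-10)))/(-103 + (-258 - 15*(-10)))) = 1/(((-258 + 150) + 92922 - 911*(-258 + 150))/(-103 + (-258 + 150))) = 1/((-108 + 92922 - 911*(-108))/(-103 - 108)) = 1/((-108 + 92922 + 98388)/(-211)) = 1/(-1/211*191202) = 1/(-191202/211) = -211/191202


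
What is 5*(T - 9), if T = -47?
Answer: -280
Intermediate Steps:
5*(T - 9) = 5*(-47 - 9) = 5*(-56) = -280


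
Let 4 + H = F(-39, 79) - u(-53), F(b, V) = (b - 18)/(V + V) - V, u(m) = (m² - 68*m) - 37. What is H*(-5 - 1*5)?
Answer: 5102895/79 ≈ 64594.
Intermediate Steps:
u(m) = -37 + m² - 68*m
F(b, V) = -V + (-18 + b)/(2*V) (F(b, V) = (-18 + b)/((2*V)) - V = (-18 + b)*(1/(2*V)) - V = (-18 + b)/(2*V) - V = -V + (-18 + b)/(2*V))
H = -1020579/158 (H = -4 + ((-9 + (½)*(-39) - 1*79²)/79 - (-37 + (-53)² - 68*(-53))) = -4 + ((-9 - 39/2 - 1*6241)/79 - (-37 + 2809 + 3604)) = -4 + ((-9 - 39/2 - 6241)/79 - 1*6376) = -4 + ((1/79)*(-12539/2) - 6376) = -4 + (-12539/158 - 6376) = -4 - 1019947/158 = -1020579/158 ≈ -6459.4)
H*(-5 - 1*5) = -1020579*(-5 - 1*5)/158 = -1020579*(-5 - 5)/158 = -1020579/158*(-10) = 5102895/79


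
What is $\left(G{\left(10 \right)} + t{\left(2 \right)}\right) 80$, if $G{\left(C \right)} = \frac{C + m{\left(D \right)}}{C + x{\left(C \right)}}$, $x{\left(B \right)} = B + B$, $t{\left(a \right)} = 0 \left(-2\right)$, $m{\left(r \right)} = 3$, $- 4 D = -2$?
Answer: $\frac{104}{3} \approx 34.667$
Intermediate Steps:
$D = \frac{1}{2}$ ($D = \left(- \frac{1}{4}\right) \left(-2\right) = \frac{1}{2} \approx 0.5$)
$t{\left(a \right)} = 0$
$x{\left(B \right)} = 2 B$
$G{\left(C \right)} = \frac{3 + C}{3 C}$ ($G{\left(C \right)} = \frac{C + 3}{C + 2 C} = \frac{3 + C}{3 C}$)
$\left(G{\left(10 \right)} + t{\left(2 \right)}\right) 80 = \left(\frac{3 + 10}{3 \cdot 10} + 0\right) 80 = \left(\frac{1}{3} \cdot \frac{1}{10} \cdot 13 + 0\right) 80 = \left(\frac{13}{30} + 0\right) 80 = \frac{13}{30} \cdot 80 = \frac{104}{3}$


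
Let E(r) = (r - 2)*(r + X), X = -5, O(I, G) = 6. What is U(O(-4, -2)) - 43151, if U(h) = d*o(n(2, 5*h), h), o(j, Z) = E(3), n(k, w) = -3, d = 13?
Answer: -43177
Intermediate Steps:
E(r) = (-5 + r)*(-2 + r) (E(r) = (r - 2)*(r - 5) = (-2 + r)*(-5 + r) = (-5 + r)*(-2 + r))
o(j, Z) = -2 (o(j, Z) = 10 + 3² - 7*3 = 10 + 9 - 21 = -2)
U(h) = -26 (U(h) = 13*(-2) = -26)
U(O(-4, -2)) - 43151 = -26 - 43151 = -43177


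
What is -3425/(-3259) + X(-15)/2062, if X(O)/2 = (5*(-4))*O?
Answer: 4508875/3360029 ≈ 1.3419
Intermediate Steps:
X(O) = -40*O (X(O) = 2*((5*(-4))*O) = 2*(-20*O) = -40*O)
-3425/(-3259) + X(-15)/2062 = -3425/(-3259) - 40*(-15)/2062 = -3425*(-1/3259) + 600*(1/2062) = 3425/3259 + 300/1031 = 4508875/3360029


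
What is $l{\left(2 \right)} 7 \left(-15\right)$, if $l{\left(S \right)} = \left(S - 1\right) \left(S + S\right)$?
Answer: $-420$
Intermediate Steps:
$l{\left(S \right)} = 2 S \left(-1 + S\right)$ ($l{\left(S \right)} = \left(-1 + S\right) 2 S = 2 S \left(-1 + S\right)$)
$l{\left(2 \right)} 7 \left(-15\right) = 2 \cdot 2 \left(-1 + 2\right) 7 \left(-15\right) = 2 \cdot 2 \cdot 1 \cdot 7 \left(-15\right) = 4 \cdot 7 \left(-15\right) = 28 \left(-15\right) = -420$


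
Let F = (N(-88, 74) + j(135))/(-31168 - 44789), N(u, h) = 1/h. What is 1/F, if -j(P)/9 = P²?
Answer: 5620818/12137849 ≈ 0.46308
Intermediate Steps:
j(P) = -9*P²
F = 12137849/5620818 (F = (1/74 - 9*135²)/(-31168 - 44789) = (1/74 - 9*18225)/(-75957) = (1/74 - 164025)*(-1/75957) = -12137849/74*(-1/75957) = 12137849/5620818 ≈ 2.1594)
1/F = 1/(12137849/5620818) = 5620818/12137849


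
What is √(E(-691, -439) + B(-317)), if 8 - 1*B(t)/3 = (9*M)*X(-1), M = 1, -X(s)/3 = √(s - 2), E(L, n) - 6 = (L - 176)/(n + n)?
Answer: 3*√(2654194 + 6937956*I*√3)/878 ≈ 9.3452 + 7.5063*I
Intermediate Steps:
E(L, n) = 6 + (-176 + L)/(2*n) (E(L, n) = 6 + (L - 176)/(n + n) = 6 + (-176 + L)/((2*n)) = 6 + (-176 + L)*(1/(2*n)) = 6 + (-176 + L)/(2*n))
X(s) = -3*√(-2 + s) (X(s) = -3*√(s - 2) = -3*√(-2 + s))
B(t) = 24 + 81*I*√3 (B(t) = 24 - 3*9*1*(-3*√(-2 - 1)) = 24 - 27*(-3*I*√3) = 24 - (-81)*I*√3 = 24 + 81*I*√3)
√(E(-691, -439) + B(-317)) = √((½)*(-176 - 691 + 12*(-439))/(-439) + (24 + 81*I*√3)) = √((½)*(-1/439)*(-176 - 691 - 5268) + (24 + 81*I*√3)) = √((½)*(-1/439)*(-6135) + (24 + 81*I*√3)) = √(6135/878 + (24 + 81*I*√3)) = √(27207/878 + 81*I*√3)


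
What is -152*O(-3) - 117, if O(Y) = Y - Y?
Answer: -117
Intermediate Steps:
O(Y) = 0
-152*O(-3) - 117 = -152*0 - 117 = 0 - 117 = -117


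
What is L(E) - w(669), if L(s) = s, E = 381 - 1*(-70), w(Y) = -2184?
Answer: 2635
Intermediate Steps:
E = 451 (E = 381 + 70 = 451)
L(E) - w(669) = 451 - 1*(-2184) = 451 + 2184 = 2635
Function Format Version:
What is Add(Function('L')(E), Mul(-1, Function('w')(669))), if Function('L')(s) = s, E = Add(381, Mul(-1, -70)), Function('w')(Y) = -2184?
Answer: 2635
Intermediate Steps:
E = 451 (E = Add(381, 70) = 451)
Add(Function('L')(E), Mul(-1, Function('w')(669))) = Add(451, Mul(-1, -2184)) = Add(451, 2184) = 2635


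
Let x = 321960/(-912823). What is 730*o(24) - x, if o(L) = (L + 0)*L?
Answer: 383824137000/912823 ≈ 4.2048e+5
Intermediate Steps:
o(L) = L² (o(L) = L*L = L²)
x = -321960/912823 (x = 321960*(-1/912823) = -321960/912823 ≈ -0.35271)
730*o(24) - x = 730*24² - 1*(-321960/912823) = 730*576 + 321960/912823 = 420480 + 321960/912823 = 383824137000/912823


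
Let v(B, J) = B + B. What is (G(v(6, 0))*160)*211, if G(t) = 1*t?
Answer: 405120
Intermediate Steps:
v(B, J) = 2*B
G(t) = t
(G(v(6, 0))*160)*211 = ((2*6)*160)*211 = (12*160)*211 = 1920*211 = 405120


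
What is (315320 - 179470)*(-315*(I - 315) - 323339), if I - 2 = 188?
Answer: -38576509400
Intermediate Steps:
I = 190 (I = 2 + 188 = 190)
(315320 - 179470)*(-315*(I - 315) - 323339) = (315320 - 179470)*(-315*(190 - 315) - 323339) = 135850*(-315*(-125) - 323339) = 135850*(39375 - 323339) = 135850*(-283964) = -38576509400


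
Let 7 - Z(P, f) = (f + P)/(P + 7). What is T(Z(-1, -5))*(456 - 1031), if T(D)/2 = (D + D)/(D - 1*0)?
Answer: -2300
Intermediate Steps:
Z(P, f) = 7 - (P + f)/(7 + P) (Z(P, f) = 7 - (f + P)/(P + 7) = 7 - (P + f)/(7 + P))
T(D) = 4 (T(D) = 2*((D + D)/(D - 1*0)) = 2*((2*D)/(D + 0)) = 2*((2*D)/D) = 2*2 = 4)
T(Z(-1, -5))*(456 - 1031) = 4*(456 - 1031) = 4*(-575) = -2300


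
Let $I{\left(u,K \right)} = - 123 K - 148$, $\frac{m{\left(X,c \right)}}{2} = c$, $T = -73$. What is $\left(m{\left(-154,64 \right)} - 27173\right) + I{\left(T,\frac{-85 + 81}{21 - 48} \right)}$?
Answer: $- \frac{244901}{9} \approx -27211.0$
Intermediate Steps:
$m{\left(X,c \right)} = 2 c$
$I{\left(u,K \right)} = -148 - 123 K$
$\left(m{\left(-154,64 \right)} - 27173\right) + I{\left(T,\frac{-85 + 81}{21 - 48} \right)} = \left(2 \cdot 64 - 27173\right) - \left(148 + 123 \frac{-85 + 81}{21 - 48}\right) = \left(128 - 27173\right) - \left(148 + 123 \left(- \frac{4}{-27}\right)\right) = -27045 - \left(148 + 123 \left(\left(-4\right) \left(- \frac{1}{27}\right)\right)\right) = -27045 - \frac{1496}{9} = - \frac{244901}{9}$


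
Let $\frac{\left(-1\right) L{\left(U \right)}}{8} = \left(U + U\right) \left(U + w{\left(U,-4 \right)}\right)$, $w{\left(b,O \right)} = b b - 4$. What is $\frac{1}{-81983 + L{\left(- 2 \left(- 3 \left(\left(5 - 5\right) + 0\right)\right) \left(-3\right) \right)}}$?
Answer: $- \frac{1}{81983} \approx -1.2198 \cdot 10^{-5}$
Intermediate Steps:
$w{\left(b,O \right)} = -4 + b^{2}$ ($w{\left(b,O \right)} = b^{2} - 4 = -4 + b^{2}$)
$L{\left(U \right)} = - 16 U \left(-4 + U + U^{2}\right)$ ($L{\left(U \right)} = - 8 \left(U + U\right) \left(U + \left(-4 + U^{2}\right)\right) = - 8 \cdot 2 U \left(-4 + U + U^{2}\right) = - 16 U \left(-4 + U + U^{2}\right)$)
$\frac{1}{-81983 + L{\left(- 2 \left(- 3 \left(\left(5 - 5\right) + 0\right)\right) \left(-3\right) \right)}} = \frac{1}{-81983 + 16 - 2 \left(- 3 \left(\left(5 - 5\right) + 0\right)\right) \left(-3\right) \left(4 - - 2 \left(- 3 \left(\left(5 - 5\right) + 0\right)\right) \left(-3\right) - \left(- 2 \left(- 3 \left(\left(5 - 5\right) + 0\right)\right) \left(-3\right)\right)^{2}\right)} = \frac{1}{-81983 + 16 - 2 \left(- 3 \left(0 + 0\right)\right) \left(-3\right) \left(4 - - 2 \left(- 3 \left(0 + 0\right)\right) \left(-3\right) - \left(- 2 \left(- 3 \left(0 + 0\right)\right) \left(-3\right)\right)^{2}\right)} = \frac{1}{-81983 + 16 - 2 \left(\left(-3\right) 0\right) \left(-3\right) \left(4 - - 2 \left(\left(-3\right) 0\right) \left(-3\right) - \left(- 2 \left(\left(-3\right) 0\right) \left(-3\right)\right)^{2}\right)} = \frac{1}{-81983 + 16 \left(-2\right) 0 \left(-3\right) \left(4 - \left(-2\right) 0 \left(-3\right) - \left(\left(-2\right) 0 \left(-3\right)\right)^{2}\right)} = \frac{1}{-81983 + 16 \cdot 0 \left(-3\right) \left(4 - 0 \left(-3\right) - \left(0 \left(-3\right)\right)^{2}\right)} = \frac{1}{-81983 + 16 \cdot 0 \left(4 - 0 - 0^{2}\right)} = \frac{1}{-81983 + 16 \cdot 0 \left(4 + 0 - 0\right)} = \frac{1}{-81983 + 16 \cdot 0 \left(4 + 0 + 0\right)} = \frac{1}{-81983 + 16 \cdot 0 \cdot 4} = \frac{1}{-81983 + 0} = \frac{1}{-81983} = - \frac{1}{81983}$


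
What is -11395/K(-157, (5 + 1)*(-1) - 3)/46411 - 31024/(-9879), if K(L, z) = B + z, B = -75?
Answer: 13451153309/4279279844 ≈ 3.1433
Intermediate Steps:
K(L, z) = -75 + z
-11395/K(-157, (5 + 1)*(-1) - 3)/46411 - 31024/(-9879) = -11395/(-75 + ((5 + 1)*(-1) - 3))/46411 - 31024/(-9879) = -11395/(-75 + (6*(-1) - 3))*(1/46411) - 31024*(-1/9879) = -11395/(-75 + (-6 - 3))*(1/46411) + 31024/9879 = -11395/(-75 - 9)*(1/46411) + 31024/9879 = -11395/(-84)*(1/46411) + 31024/9879 = -11395*(-1/84)*(1/46411) + 31024/9879 = (11395/84)*(1/46411) + 31024/9879 = 11395/3898524 + 31024/9879 = 13451153309/4279279844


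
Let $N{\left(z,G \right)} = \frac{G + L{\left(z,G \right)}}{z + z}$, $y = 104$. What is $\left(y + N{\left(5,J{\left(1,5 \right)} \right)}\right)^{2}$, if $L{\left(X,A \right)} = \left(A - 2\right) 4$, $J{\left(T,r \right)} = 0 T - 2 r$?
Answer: $\frac{241081}{25} \approx 9643.2$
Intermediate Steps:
$J{\left(T,r \right)} = - 2 r$ ($J{\left(T,r \right)} = 0 - 2 r = - 2 r$)
$L{\left(X,A \right)} = -8 + 4 A$ ($L{\left(X,A \right)} = \left(-2 + A\right) 4 = -8 + 4 A$)
$N{\left(z,G \right)} = \frac{-8 + 5 G}{2 z}$ ($N{\left(z,G \right)} = \frac{G + \left(-8 + 4 G\right)}{z + z} = \frac{-8 + 5 G}{2 z}$)
$\left(y + N{\left(5,J{\left(1,5 \right)} \right)}\right)^{2} = \left(104 + \frac{-8 + 5 \left(\left(-2\right) 5\right)}{2 \cdot 5}\right)^{2} = \left(104 + \frac{1}{2} \cdot \frac{1}{5} \left(-8 + 5 \left(-10\right)\right)\right)^{2} = \left(104 + \frac{1}{2} \cdot \frac{1}{5} \left(-8 - 50\right)\right)^{2} = \left(104 + \frac{1}{2} \cdot \frac{1}{5} \left(-58\right)\right)^{2} = \left(104 - \frac{29}{5}\right)^{2} = \left(\frac{491}{5}\right)^{2} = \frac{241081}{25}$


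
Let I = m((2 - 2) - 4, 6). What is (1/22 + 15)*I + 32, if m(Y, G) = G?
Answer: 1345/11 ≈ 122.27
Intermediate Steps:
I = 6
(1/22 + 15)*I + 32 = (1/22 + 15)*6 + 32 = (331/22)*6 + 32 = 993/11 + 32 = 1345/11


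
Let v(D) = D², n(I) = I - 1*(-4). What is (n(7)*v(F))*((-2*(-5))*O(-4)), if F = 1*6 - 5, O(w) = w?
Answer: -440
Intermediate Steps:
n(I) = 4 + I (n(I) = I + 4 = 4 + I)
F = 1 (F = 6 - 5 = 1)
(n(7)*v(F))*((-2*(-5))*O(-4)) = ((4 + 7)*1²)*(-2*(-5)*(-4)) = (11*1)*(10*(-4)) = 11*(-40) = -440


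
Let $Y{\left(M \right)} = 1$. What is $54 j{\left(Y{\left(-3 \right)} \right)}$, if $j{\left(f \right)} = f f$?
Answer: $54$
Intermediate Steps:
$j{\left(f \right)} = f^{2}$
$54 j{\left(Y{\left(-3 \right)} \right)} = 54 \cdot 1^{2} = 54 \cdot 1 = 54$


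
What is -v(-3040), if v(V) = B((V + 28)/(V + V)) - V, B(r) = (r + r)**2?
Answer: -1756471009/577600 ≈ -3041.0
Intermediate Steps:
B(r) = 4*r**2 (B(r) = (2*r)**2 = 4*r**2)
v(V) = -V + (28 + V)**2/V**2 (v(V) = 4*((V + 28)/(V + V))**2 - V = 4*((28 + V)/((2*V)))**2 - V = 4*((28 + V)*(1/(2*V)))**2 - V = 4*((28 + V)/(2*V))**2 - V = 4*((28 + V)**2/(4*V**2)) - V = (28 + V)**2/V**2 - V = -V + (28 + V)**2/V**2)
-v(-3040) = -(-1*(-3040) + (28 - 3040)**2/(-3040)**2) = -(3040 + (1/9241600)*(-3012)**2) = -(3040 + (1/9241600)*9072144) = -(3040 + 567009/577600) = -1*1756471009/577600 = -1756471009/577600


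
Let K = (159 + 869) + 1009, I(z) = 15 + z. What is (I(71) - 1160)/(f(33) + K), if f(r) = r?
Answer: -179/345 ≈ -0.51884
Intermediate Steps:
K = 2037 (K = 1028 + 1009 = 2037)
(I(71) - 1160)/(f(33) + K) = ((15 + 71) - 1160)/(33 + 2037) = (86 - 1160)/2070 = -1074*1/2070 = -179/345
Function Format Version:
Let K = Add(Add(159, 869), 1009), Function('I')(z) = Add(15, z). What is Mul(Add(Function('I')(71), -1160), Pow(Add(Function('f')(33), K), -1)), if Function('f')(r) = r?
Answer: Rational(-179, 345) ≈ -0.51884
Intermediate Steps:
K = 2037 (K = Add(1028, 1009) = 2037)
Mul(Add(Function('I')(71), -1160), Pow(Add(Function('f')(33), K), -1)) = Mul(Add(Add(15, 71), -1160), Pow(Add(33, 2037), -1)) = Mul(Add(86, -1160), Pow(2070, -1)) = Mul(-1074, Rational(1, 2070)) = Rational(-179, 345)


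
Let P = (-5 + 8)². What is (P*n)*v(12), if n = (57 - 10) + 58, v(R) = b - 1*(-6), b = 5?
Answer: 10395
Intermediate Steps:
v(R) = 11 (v(R) = 5 - 1*(-6) = 5 + 6 = 11)
n = 105 (n = 47 + 58 = 105)
P = 9 (P = 3² = 9)
(P*n)*v(12) = (9*105)*11 = 945*11 = 10395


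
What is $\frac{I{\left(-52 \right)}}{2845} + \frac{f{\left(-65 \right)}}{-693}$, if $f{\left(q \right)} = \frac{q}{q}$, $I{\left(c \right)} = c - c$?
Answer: $- \frac{1}{693} \approx -0.001443$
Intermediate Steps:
$I{\left(c \right)} = 0$
$f{\left(q \right)} = 1$
$\frac{I{\left(-52 \right)}}{2845} + \frac{f{\left(-65 \right)}}{-693} = \frac{0}{2845} + 1 \frac{1}{-693} = 0 \cdot \frac{1}{2845} + 1 \left(- \frac{1}{693}\right) = 0 - \frac{1}{693} = - \frac{1}{693}$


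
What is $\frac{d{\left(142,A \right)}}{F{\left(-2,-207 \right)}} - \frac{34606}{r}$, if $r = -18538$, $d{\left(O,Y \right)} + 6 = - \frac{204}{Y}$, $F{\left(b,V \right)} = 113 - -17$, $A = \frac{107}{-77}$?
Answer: $\frac{14628134}{4958915} \approx 2.9499$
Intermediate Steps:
$A = - \frac{107}{77}$ ($A = 107 \left(- \frac{1}{77}\right) = - \frac{107}{77} \approx -1.3896$)
$F{\left(b,V \right)} = 130$ ($F{\left(b,V \right)} = 113 + 17 = 130$)
$d{\left(O,Y \right)} = -6 - \frac{204}{Y}$
$\frac{d{\left(142,A \right)}}{F{\left(-2,-207 \right)}} - \frac{34606}{r} = \frac{-6 - \frac{204}{- \frac{107}{77}}}{130} - \frac{34606}{-18538} = \left(-6 - - \frac{15708}{107}\right) \frac{1}{130} - - \frac{1331}{713} = \left(-6 + \frac{15708}{107}\right) \frac{1}{130} + \frac{1331}{713} = \frac{15066}{107} \cdot \frac{1}{130} + \frac{1331}{713} = \frac{7533}{6955} + \frac{1331}{713} = \frac{14628134}{4958915}$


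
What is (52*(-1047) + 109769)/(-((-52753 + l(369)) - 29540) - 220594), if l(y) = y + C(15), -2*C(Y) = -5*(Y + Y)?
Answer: -11065/27749 ≈ -0.39875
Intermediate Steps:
C(Y) = 5*Y (C(Y) = -(-5)*(Y + Y)/2 = -(-5)*2*Y/2 = -(-5)*Y = 5*Y)
l(y) = 75 + y (l(y) = y + 5*15 = y + 75 = 75 + y)
(52*(-1047) + 109769)/(-((-52753 + l(369)) - 29540) - 220594) = (52*(-1047) + 109769)/(-((-52753 + (75 + 369)) - 29540) - 220594) = (-54444 + 109769)/(-((-52753 + 444) - 29540) - 220594) = 55325/(-(-52309 - 29540) - 220594) = 55325/(-1*(-81849) - 220594) = 55325/(81849 - 220594) = 55325/(-138745) = 55325*(-1/138745) = -11065/27749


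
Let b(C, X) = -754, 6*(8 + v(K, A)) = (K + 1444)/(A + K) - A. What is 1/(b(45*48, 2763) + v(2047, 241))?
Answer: -4576/3669551 ≈ -0.0012470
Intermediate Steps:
v(K, A) = -8 - A/6 + (1444 + K)/(6*(A + K)) (v(K, A) = -8 + ((K + 1444)/(A + K) - A)/6 = -8 + ((1444 + K)/(A + K) - A)/6 = -8 + (-A + (1444 + K)/(A + K))/6 = -8 + (-A/6 + (1444 + K)/(6*(A + K))) = -8 - A/6 + (1444 + K)/(6*(A + K)))
1/(b(45*48, 2763) + v(2047, 241)) = 1/(-754 + (1444 - 1*241² - 48*241 - 47*2047 - 1*241*2047)/(6*(241 + 2047))) = 1/(-754 + (⅙)*(1444 - 1*58081 - 11568 - 96209 - 493327)/2288) = 1/(-754 + (⅙)*(1/2288)*(1444 - 58081 - 11568 - 96209 - 493327)) = 1/(-754 + (⅙)*(1/2288)*(-657741)) = 1/(-754 - 219247/4576) = 1/(-3669551/4576) = -4576/3669551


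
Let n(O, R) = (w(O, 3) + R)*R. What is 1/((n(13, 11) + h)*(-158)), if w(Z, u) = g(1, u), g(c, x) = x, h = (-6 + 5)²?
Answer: -1/24490 ≈ -4.0833e-5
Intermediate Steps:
h = 1 (h = (-1)² = 1)
w(Z, u) = u
n(O, R) = R*(3 + R) (n(O, R) = (3 + R)*R = R*(3 + R))
1/((n(13, 11) + h)*(-158)) = 1/((11*(3 + 11) + 1)*(-158)) = 1/((11*14 + 1)*(-158)) = 1/((154 + 1)*(-158)) = 1/(155*(-158)) = 1/(-24490) = -1/24490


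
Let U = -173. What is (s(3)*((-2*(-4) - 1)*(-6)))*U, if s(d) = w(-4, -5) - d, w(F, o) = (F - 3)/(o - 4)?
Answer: -48440/3 ≈ -16147.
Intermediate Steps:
w(F, o) = (-3 + F)/(-4 + o)
s(d) = 7/9 - d (s(d) = (-3 - 4)/(-4 - 5) - d = -7/(-9) - d = -⅑*(-7) - d = 7/9 - d)
(s(3)*((-2*(-4) - 1)*(-6)))*U = ((7/9 - 1*3)*((-2*(-4) - 1)*(-6)))*(-173) = ((7/9 - 3)*((8 - 1)*(-6)))*(-173) = -140*(-6)/9*(-173) = -20/9*(-42)*(-173) = (280/3)*(-173) = -48440/3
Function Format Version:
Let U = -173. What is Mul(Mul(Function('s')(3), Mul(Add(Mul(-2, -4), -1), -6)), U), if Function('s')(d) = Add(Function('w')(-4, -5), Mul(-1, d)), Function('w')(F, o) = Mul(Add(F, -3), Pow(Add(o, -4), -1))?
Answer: Rational(-48440, 3) ≈ -16147.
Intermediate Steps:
Function('w')(F, o) = Mul(Pow(Add(-4, o), -1), Add(-3, F)) (Function('w')(F, o) = Mul(Add(-3, F), Pow(Add(-4, o), -1)) = Mul(Pow(Add(-4, o), -1), Add(-3, F)))
Function('s')(d) = Add(Rational(7, 9), Mul(-1, d)) (Function('s')(d) = Add(Mul(Pow(Add(-4, -5), -1), Add(-3, -4)), Mul(-1, d)) = Add(Mul(Pow(-9, -1), -7), Mul(-1, d)) = Add(Mul(Rational(-1, 9), -7), Mul(-1, d)) = Add(Rational(7, 9), Mul(-1, d)))
Mul(Mul(Function('s')(3), Mul(Add(Mul(-2, -4), -1), -6)), U) = Mul(Mul(Add(Rational(7, 9), Mul(-1, 3)), Mul(Add(Mul(-2, -4), -1), -6)), -173) = Mul(Mul(Add(Rational(7, 9), -3), Mul(Add(8, -1), -6)), -173) = Mul(Mul(Rational(-20, 9), Mul(7, -6)), -173) = Mul(Mul(Rational(-20, 9), -42), -173) = Mul(Rational(280, 3), -173) = Rational(-48440, 3)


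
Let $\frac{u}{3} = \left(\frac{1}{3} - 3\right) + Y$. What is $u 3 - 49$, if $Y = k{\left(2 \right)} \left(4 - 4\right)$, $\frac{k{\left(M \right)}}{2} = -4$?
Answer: $-73$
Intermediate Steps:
$k{\left(M \right)} = -8$ ($k{\left(M \right)} = 2 \left(-4\right) = -8$)
$Y = 0$ ($Y = - 8 \left(4 - 4\right) = \left(-8\right) 0 = 0$)
$u = -8$ ($u = 3 \left(\left(\frac{1}{3} - 3\right) + 0\right) = 3 \left(- \frac{8}{3} + 0\right) = 3 \left(- \frac{8}{3}\right) = -8$)
$u 3 - 49 = \left(-8\right) 3 - 49 = -24 - 49 = -73$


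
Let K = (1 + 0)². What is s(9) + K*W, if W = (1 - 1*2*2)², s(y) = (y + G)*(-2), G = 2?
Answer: -13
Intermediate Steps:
s(y) = -4 - 2*y (s(y) = (y + 2)*(-2) = (2 + y)*(-2) = -4 - 2*y)
K = 1 (K = 1² = 1)
W = 9 (W = (1 - 2*2)² = (1 - 4)² = (-3)² = 9)
s(9) + K*W = (-4 - 2*9) + 1*9 = (-4 - 18) + 9 = -22 + 9 = -13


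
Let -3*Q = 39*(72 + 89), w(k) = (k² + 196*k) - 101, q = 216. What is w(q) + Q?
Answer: 86798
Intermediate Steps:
w(k) = -101 + k² + 196*k
Q = -2093 (Q = -13*(72 + 89) = -13*161 = -⅓*6279 = -2093)
w(q) + Q = (-101 + 216² + 196*216) - 2093 = (-101 + 46656 + 42336) - 2093 = 88891 - 2093 = 86798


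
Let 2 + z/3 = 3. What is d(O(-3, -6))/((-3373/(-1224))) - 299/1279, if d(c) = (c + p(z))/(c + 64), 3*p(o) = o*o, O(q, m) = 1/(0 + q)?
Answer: -180104689/823986797 ≈ -0.21858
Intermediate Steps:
z = 3 (z = -6 + 3*3 = -6 + 9 = 3)
O(q, m) = 1/q
p(o) = o**2/3 (p(o) = (o*o)/3 = o**2/3)
d(c) = (3 + c)/(64 + c) (d(c) = (c + (1/3)*3**2)/(c + 64) = (c + (1/3)*9)/(64 + c) = (c + 3)/(64 + c) = (3 + c)/(64 + c))
d(O(-3, -6))/((-3373/(-1224))) - 299/1279 = ((3 + 1/(-3))/(64 + 1/(-3)))/((-3373/(-1224))) - 299/1279 = ((3 - 1/3)/(64 - 1/3))/((-3373*(-1/1224))) - 299*1/1279 = ((8/3)/(191/3))/(3373/1224) - 299/1279 = ((3/191)*(8/3))*(1224/3373) - 299/1279 = (8/191)*(1224/3373) - 299/1279 = 9792/644243 - 299/1279 = -180104689/823986797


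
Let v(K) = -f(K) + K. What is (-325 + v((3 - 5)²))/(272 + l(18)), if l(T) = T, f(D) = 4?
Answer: -65/58 ≈ -1.1207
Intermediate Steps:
v(K) = -4 + K (v(K) = -1*4 + K = -4 + K)
(-325 + v((3 - 5)²))/(272 + l(18)) = (-325 + (-4 + (3 - 5)²))/(272 + 18) = (-325 + (-4 + (-2)²))/290 = (-325 + (-4 + 4))*(1/290) = (-325 + 0)*(1/290) = -325*1/290 = -65/58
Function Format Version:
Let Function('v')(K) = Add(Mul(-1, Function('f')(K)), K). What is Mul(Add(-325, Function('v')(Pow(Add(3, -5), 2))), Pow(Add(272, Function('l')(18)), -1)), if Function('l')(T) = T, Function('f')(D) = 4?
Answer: Rational(-65, 58) ≈ -1.1207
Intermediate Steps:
Function('v')(K) = Add(-4, K) (Function('v')(K) = Add(Mul(-1, 4), K) = Add(-4, K))
Mul(Add(-325, Function('v')(Pow(Add(3, -5), 2))), Pow(Add(272, Function('l')(18)), -1)) = Mul(Add(-325, Add(-4, Pow(Add(3, -5), 2))), Pow(Add(272, 18), -1)) = Mul(Add(-325, Add(-4, Pow(-2, 2))), Pow(290, -1)) = Mul(Add(-325, Add(-4, 4)), Rational(1, 290)) = Mul(Add(-325, 0), Rational(1, 290)) = Mul(-325, Rational(1, 290)) = Rational(-65, 58)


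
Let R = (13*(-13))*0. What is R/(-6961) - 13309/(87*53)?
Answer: -13309/4611 ≈ -2.8864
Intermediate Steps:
R = 0 (R = -169*0 = 0)
R/(-6961) - 13309/(87*53) = 0/(-6961) - 13309/(87*53) = 0*(-1/6961) - 13309/4611 = 0 - 13309*1/4611 = 0 - 13309/4611 = -13309/4611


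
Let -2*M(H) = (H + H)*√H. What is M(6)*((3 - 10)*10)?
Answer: 420*√6 ≈ 1028.8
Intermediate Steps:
M(H) = -H^(3/2) (M(H) = -(H + H)*√H/2 = -2*H*√H/2 = -H^(3/2))
M(6)*((3 - 10)*10) = (-6^(3/2))*((3 - 10)*10) = (-6*√6)*(-7*10) = -6*√6*(-70) = 420*√6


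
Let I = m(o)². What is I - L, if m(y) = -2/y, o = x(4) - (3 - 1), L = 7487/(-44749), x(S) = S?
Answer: 52236/44749 ≈ 1.1673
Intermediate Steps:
L = -7487/44749 (L = 7487*(-1/44749) = -7487/44749 ≈ -0.16731)
o = 2 (o = 4 - (3 - 1) = 4 - 1*2 = 4 - 2 = 2)
I = 1 (I = (-2/2)² = (-2*½)² = (-1)² = 1)
I - L = 1 - 1*(-7487/44749) = 1 + 7487/44749 = 52236/44749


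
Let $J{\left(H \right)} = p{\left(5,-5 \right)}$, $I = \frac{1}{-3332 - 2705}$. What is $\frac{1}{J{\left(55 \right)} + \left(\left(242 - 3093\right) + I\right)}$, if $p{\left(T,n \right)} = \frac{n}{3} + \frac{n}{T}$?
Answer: $- \frac{18111}{51682760} \approx -0.00035043$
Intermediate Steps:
$I = - \frac{1}{6037}$ ($I = \frac{1}{-6037} = - \frac{1}{6037} \approx -0.00016565$)
$p{\left(T,n \right)} = \frac{n}{3} + \frac{n}{T}$ ($p{\left(T,n \right)} = n \frac{1}{3} + \frac{n}{T} = \frac{n}{3} + \frac{n}{T}$)
$J{\left(H \right)} = - \frac{8}{3}$ ($J{\left(H \right)} = \frac{1}{3} \left(-5\right) - \frac{5}{5} = - \frac{5}{3} - 1 = - \frac{8}{3}$)
$\frac{1}{J{\left(55 \right)} + \left(\left(242 - 3093\right) + I\right)} = \frac{1}{- \frac{8}{3} + \left(\left(242 - 3093\right) - \frac{1}{6037}\right)} = \frac{1}{- \frac{8}{3} - \frac{17211488}{6037}} = \frac{1}{- \frac{51682760}{18111}} = - \frac{18111}{51682760}$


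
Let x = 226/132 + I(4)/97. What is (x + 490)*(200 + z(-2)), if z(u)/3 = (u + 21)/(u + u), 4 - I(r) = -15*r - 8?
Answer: 2342450899/25608 ≈ 91473.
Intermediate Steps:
I(r) = 12 + 15*r (I(r) = 4 - (-15*r - 8) = 4 - (-8 - 15*r) = 4 + (8 + 15*r) = 12 + 15*r)
x = 15713/6402 (x = 226/132 + (12 + 15*4)/97 = 226*(1/132) + (12 + 60)*(1/97) = 113/66 + 72*(1/97) = 113/66 + 72/97 = 15713/6402 ≈ 2.4544)
z(u) = 3*(21 + u)/(2*u) (z(u) = 3*((u + 21)/(u + u)) = 3*((21 + u)/((2*u))) = 3*((21 + u)*(1/(2*u))) = 3*((21 + u)/(2*u)) = 3*(21 + u)/(2*u))
(x + 490)*(200 + z(-2)) = (15713/6402 + 490)*(200 + (3/2)*(21 - 2)/(-2)) = 3152693*(200 + (3/2)*(-½)*19)/6402 = 3152693*(200 - 57/4)/6402 = (3152693/6402)*(743/4) = 2342450899/25608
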